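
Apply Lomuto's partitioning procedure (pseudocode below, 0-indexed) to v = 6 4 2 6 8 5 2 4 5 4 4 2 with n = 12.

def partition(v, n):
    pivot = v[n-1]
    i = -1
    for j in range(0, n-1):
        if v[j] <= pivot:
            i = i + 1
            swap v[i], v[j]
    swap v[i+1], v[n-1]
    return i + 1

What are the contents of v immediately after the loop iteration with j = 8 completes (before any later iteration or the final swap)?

pivot = v[11] = 2; i = -1
j=0: v[0]=6 > 2 → no swap
j=1: v[1]=4 > 2 → no swap
j=2: v[2]=2 ≤ 2 → i=0, swap v[0],v[2] → 2 4 6 6 8 5 2 4 5 4 4 2
j=3: v[3]=6 > 2 → no swap
j=4: v[4]=8 > 2 → no swap
j=5: v[5]=5 > 2 → no swap
j=6: v[6]=2 ≤ 2 → i=1, swap v[1],v[6] → 2 2 6 6 8 5 4 4 5 4 4 2
j=7: v[7]=4 > 2 → no swap
j=8: v[8]=5 > 2 → no swap
(after j=8) v = 2 2 6 6 8 5 4 4 5 4 4 2

2 2 6 6 8 5 4 4 5 4 4 2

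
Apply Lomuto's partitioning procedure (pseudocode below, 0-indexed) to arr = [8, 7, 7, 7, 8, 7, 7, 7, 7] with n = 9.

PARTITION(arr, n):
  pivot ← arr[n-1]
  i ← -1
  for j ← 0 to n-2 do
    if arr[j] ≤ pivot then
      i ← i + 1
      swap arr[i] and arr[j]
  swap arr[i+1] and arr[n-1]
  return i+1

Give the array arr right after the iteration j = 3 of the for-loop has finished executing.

[7, 7, 7, 8, 8, 7, 7, 7, 7]

pivot=7, i=-1
j=0: 8>7, skip
j=1: 7≤7, i=0, swap(0,1) ⇒ [7, 8, 7, 7, 8, 7, 7, 7, 7]
j=2: 7≤7, i=1, swap(1,2) ⇒ [7, 7, 8, 7, 8, 7, 7, 7, 7]
j=3: 7≤7, i=2, swap(2,3) ⇒ [7, 7, 7, 8, 8, 7, 7, 7, 7]
(after j=3) arr = [7, 7, 7, 8, 8, 7, 7, 7, 7]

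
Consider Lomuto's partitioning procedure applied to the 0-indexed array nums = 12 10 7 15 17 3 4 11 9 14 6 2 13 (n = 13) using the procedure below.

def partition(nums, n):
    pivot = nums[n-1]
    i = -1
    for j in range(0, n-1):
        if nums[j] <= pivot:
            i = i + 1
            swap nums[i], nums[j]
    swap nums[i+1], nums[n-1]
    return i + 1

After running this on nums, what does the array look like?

12 10 7 3 4 11 9 6 2 13 15 17 14

pivot = nums[12] = 13; i = -1
j=0: nums[0]=12 ≤ 13 → i=0, swap nums[0],nums[0] (no change) → 12 10 7 15 17 3 4 11 9 14 6 2 13
j=1: nums[1]=10 ≤ 13 → i=1, swap nums[1],nums[1] (no change) → 12 10 7 15 17 3 4 11 9 14 6 2 13
j=2: nums[2]=7 ≤ 13 → i=2, swap nums[2],nums[2] (no change) → 12 10 7 15 17 3 4 11 9 14 6 2 13
j=3: nums[3]=15 > 13 → no swap
j=4: nums[4]=17 > 13 → no swap
j=5: nums[5]=3 ≤ 13 → i=3, swap nums[3],nums[5] → 12 10 7 3 17 15 4 11 9 14 6 2 13
j=6: nums[6]=4 ≤ 13 → i=4, swap nums[4],nums[6] → 12 10 7 3 4 15 17 11 9 14 6 2 13
j=7: nums[7]=11 ≤ 13 → i=5, swap nums[5],nums[7] → 12 10 7 3 4 11 17 15 9 14 6 2 13
j=8: nums[8]=9 ≤ 13 → i=6, swap nums[6],nums[8] → 12 10 7 3 4 11 9 15 17 14 6 2 13
j=9: nums[9]=14 > 13 → no swap
j=10: nums[10]=6 ≤ 13 → i=7, swap nums[7],nums[10] → 12 10 7 3 4 11 9 6 17 14 15 2 13
j=11: nums[11]=2 ≤ 13 → i=8, swap nums[8],nums[11] → 12 10 7 3 4 11 9 6 2 14 15 17 13
final swap nums[9],nums[12] → 12 10 7 3 4 11 9 6 2 13 15 17 14; return 9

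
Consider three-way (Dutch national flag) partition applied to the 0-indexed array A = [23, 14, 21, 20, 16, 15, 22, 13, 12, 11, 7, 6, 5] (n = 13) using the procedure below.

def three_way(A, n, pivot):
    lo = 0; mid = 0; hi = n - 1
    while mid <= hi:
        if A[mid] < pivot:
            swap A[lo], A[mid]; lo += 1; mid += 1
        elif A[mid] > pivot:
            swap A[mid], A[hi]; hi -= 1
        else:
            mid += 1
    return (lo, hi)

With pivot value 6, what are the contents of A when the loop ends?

[5, 6, 20, 16, 15, 22, 13, 12, 11, 7, 21, 14, 23]

pivot = 6; lo=0, mid=0, hi=12
A[mid]=23>6: swap A[0],A[12]; hi=11 → [5, 14, 21, 20, 16, 15, 22, 13, 12, 11, 7, 6, 23]
A[mid]=5<6: swap A[0],A[0]; lo=1,mid=1 → [5, 14, 21, 20, 16, 15, 22, 13, 12, 11, 7, 6, 23]
A[mid]=14>6: swap A[1],A[11]; hi=10 → [5, 6, 21, 20, 16, 15, 22, 13, 12, 11, 7, 14, 23]
A[mid]=6=6: mid=2
A[mid]=21>6: swap A[2],A[10]; hi=9 → [5, 6, 7, 20, 16, 15, 22, 13, 12, 11, 21, 14, 23]
A[mid]=7>6: swap A[2],A[9]; hi=8 → [5, 6, 11, 20, 16, 15, 22, 13, 12, 7, 21, 14, 23]
A[mid]=11>6: swap A[2],A[8]; hi=7 → [5, 6, 12, 20, 16, 15, 22, 13, 11, 7, 21, 14, 23]
A[mid]=12>6: swap A[2],A[7]; hi=6 → [5, 6, 13, 20, 16, 15, 22, 12, 11, 7, 21, 14, 23]
A[mid]=13>6: swap A[2],A[6]; hi=5 → [5, 6, 22, 20, 16, 15, 13, 12, 11, 7, 21, 14, 23]
A[mid]=22>6: swap A[2],A[5]; hi=4 → [5, 6, 15, 20, 16, 22, 13, 12, 11, 7, 21, 14, 23]
A[mid]=15>6: swap A[2],A[4]; hi=3 → [5, 6, 16, 20, 15, 22, 13, 12, 11, 7, 21, 14, 23]
A[mid]=16>6: swap A[2],A[3]; hi=2 → [5, 6, 20, 16, 15, 22, 13, 12, 11, 7, 21, 14, 23]
A[mid]=20>6: swap A[2],A[2]; hi=1 → [5, 6, 20, 16, 15, 22, 13, 12, 11, 7, 21, 14, 23]
end: lo=1, hi=1; A = [5, 6, 20, 16, 15, 22, 13, 12, 11, 7, 21, 14, 23]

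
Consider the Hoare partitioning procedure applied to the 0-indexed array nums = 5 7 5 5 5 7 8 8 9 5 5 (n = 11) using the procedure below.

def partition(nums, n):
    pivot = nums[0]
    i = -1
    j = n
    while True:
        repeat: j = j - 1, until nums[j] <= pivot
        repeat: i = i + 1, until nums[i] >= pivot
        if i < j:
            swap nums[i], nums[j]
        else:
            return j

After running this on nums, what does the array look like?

pivot = nums[0] = 5; i = -1, j = 11
j→10 (nums[10]=5≤5), i→0 (nums[0]=5≥5); i<j, swap → 5 7 5 5 5 7 8 8 9 5 5
j→9 (nums[9]=5≤5), i→1 (nums[1]=7≥5); i<j, swap → 5 5 5 5 5 7 8 8 9 7 5
j→4 (nums[4]=5≤5), i→2 (nums[2]=5≥5); i<j, swap → 5 5 5 5 5 7 8 8 9 7 5
j→3, i→3; i≥j, return j=3. nums = 5 5 5 5 5 7 8 8 9 7 5

5 5 5 5 5 7 8 8 9 7 5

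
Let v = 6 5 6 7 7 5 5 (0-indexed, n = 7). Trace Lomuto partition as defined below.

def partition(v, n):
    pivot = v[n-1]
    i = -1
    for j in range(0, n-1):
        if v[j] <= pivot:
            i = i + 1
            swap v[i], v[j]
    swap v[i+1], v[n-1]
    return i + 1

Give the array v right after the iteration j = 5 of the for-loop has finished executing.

pivot = v[6] = 5; i = -1
j=0: v[0]=6 > 5 → no swap
j=1: v[1]=5 ≤ 5 → i=0, swap v[0],v[1] → 5 6 6 7 7 5 5
j=2: v[2]=6 > 5 → no swap
j=3: v[3]=7 > 5 → no swap
j=4: v[4]=7 > 5 → no swap
j=5: v[5]=5 ≤ 5 → i=1, swap v[1],v[5] → 5 5 6 7 7 6 5
(after j=5) v = 5 5 6 7 7 6 5

5 5 6 7 7 6 5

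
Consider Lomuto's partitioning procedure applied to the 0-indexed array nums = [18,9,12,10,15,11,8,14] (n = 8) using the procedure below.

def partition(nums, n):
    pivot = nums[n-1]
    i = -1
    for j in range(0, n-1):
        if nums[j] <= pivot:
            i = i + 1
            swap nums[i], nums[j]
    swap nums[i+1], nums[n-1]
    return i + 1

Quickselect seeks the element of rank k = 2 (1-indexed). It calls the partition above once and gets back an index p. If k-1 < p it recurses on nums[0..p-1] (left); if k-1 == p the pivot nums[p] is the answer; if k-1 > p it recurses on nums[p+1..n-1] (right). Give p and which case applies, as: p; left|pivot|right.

5; left

pivot = nums[7] = 14; i = -1
j=0: nums[0]=18 > 14 → no swap
j=1: nums[1]=9 ≤ 14 → i=0, swap nums[0],nums[1] → [9,18,12,10,15,11,8,14]
j=2: nums[2]=12 ≤ 14 → i=1, swap nums[1],nums[2] → [9,12,18,10,15,11,8,14]
j=3: nums[3]=10 ≤ 14 → i=2, swap nums[2],nums[3] → [9,12,10,18,15,11,8,14]
j=4: nums[4]=15 > 14 → no swap
j=5: nums[5]=11 ≤ 14 → i=3, swap nums[3],nums[5] → [9,12,10,11,15,18,8,14]
j=6: nums[6]=8 ≤ 14 → i=4, swap nums[4],nums[6] → [9,12,10,11,8,18,15,14]
final swap nums[5],nums[7] → [9,12,10,11,8,14,15,18]; return 5
p = 5; k-1 = 1 < 5 ⇒ left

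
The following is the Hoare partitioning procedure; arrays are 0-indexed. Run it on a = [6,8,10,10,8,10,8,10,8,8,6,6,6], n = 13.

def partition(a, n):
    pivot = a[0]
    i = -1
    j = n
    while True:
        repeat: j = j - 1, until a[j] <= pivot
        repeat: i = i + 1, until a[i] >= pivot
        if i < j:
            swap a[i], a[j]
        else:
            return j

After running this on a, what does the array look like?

[6,6,6,10,8,10,8,10,8,8,10,8,6]

pivot = a[0] = 6; i = -1, j = 13
j→12 (a[12]=6≤6), i→0 (a[0]=6≥6); i<j, swap → [6,8,10,10,8,10,8,10,8,8,6,6,6]
j→11 (a[11]=6≤6), i→1 (a[1]=8≥6); i<j, swap → [6,6,10,10,8,10,8,10,8,8,6,8,6]
j→10 (a[10]=6≤6), i→2 (a[2]=10≥6); i<j, swap → [6,6,6,10,8,10,8,10,8,8,10,8,6]
j→2, i→3; i≥j, return j=2. a = [6,6,6,10,8,10,8,10,8,8,10,8,6]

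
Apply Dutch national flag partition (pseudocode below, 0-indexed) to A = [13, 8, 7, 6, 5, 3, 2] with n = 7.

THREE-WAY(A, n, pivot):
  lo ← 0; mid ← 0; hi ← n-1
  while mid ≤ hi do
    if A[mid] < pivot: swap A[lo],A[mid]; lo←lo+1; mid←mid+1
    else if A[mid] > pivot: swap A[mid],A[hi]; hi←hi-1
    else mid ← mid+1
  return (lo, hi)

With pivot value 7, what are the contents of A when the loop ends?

[2, 3, 6, 5, 7, 8, 13]

pivot = 7; lo=0, mid=0, hi=6
A[mid]=13>7: swap A[0],A[6]; hi=5 → [2, 8, 7, 6, 5, 3, 13]
A[mid]=2<7: swap A[0],A[0]; lo=1,mid=1 → [2, 8, 7, 6, 5, 3, 13]
A[mid]=8>7: swap A[1],A[5]; hi=4 → [2, 3, 7, 6, 5, 8, 13]
A[mid]=3<7: swap A[1],A[1]; lo=2,mid=2 → [2, 3, 7, 6, 5, 8, 13]
A[mid]=7=7: mid=3
A[mid]=6<7: swap A[2],A[3]; lo=3,mid=4 → [2, 3, 6, 7, 5, 8, 13]
A[mid]=5<7: swap A[3],A[4]; lo=4,mid=5 → [2, 3, 6, 5, 7, 8, 13]
end: lo=4, hi=4; A = [2, 3, 6, 5, 7, 8, 13]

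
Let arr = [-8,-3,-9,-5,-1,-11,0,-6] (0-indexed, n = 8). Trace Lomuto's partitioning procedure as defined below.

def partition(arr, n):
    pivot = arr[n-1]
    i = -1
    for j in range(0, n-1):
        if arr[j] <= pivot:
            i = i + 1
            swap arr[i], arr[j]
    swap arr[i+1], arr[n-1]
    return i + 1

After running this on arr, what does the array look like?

pivot=-6, i=-1
j=0: -8≤-6, i=0, swap(0,0) ⇒ [-8,-3,-9,-5,-1,-11,0,-6]
j=1: -3>-6, skip
j=2: -9≤-6, i=1, swap(1,2) ⇒ [-8,-9,-3,-5,-1,-11,0,-6]
j=3: -5>-6, skip
j=4: -1>-6, skip
j=5: -11≤-6, i=2, swap(2,5) ⇒ [-8,-9,-11,-5,-1,-3,0,-6]
j=6: 0>-6, skip
swap(3,7) ⇒ [-8,-9,-11,-6,-1,-3,0,-5]; return 3

[-8,-9,-11,-6,-1,-3,0,-5]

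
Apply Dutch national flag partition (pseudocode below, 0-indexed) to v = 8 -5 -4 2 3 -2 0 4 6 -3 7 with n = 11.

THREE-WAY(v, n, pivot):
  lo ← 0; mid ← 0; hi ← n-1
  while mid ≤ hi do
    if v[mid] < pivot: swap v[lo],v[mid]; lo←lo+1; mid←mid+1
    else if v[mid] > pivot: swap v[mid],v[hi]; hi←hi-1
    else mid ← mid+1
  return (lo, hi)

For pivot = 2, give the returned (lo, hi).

(5, 5)

pivot = 2; lo=0, mid=0, hi=10
v[mid]=8>2: swap v[0],v[10]; hi=9 → 7 -5 -4 2 3 -2 0 4 6 -3 8
v[mid]=7>2: swap v[0],v[9]; hi=8 → -3 -5 -4 2 3 -2 0 4 6 7 8
v[mid]=-3<2: swap v[0],v[0]; lo=1,mid=1 → -3 -5 -4 2 3 -2 0 4 6 7 8
v[mid]=-5<2: swap v[1],v[1]; lo=2,mid=2 → -3 -5 -4 2 3 -2 0 4 6 7 8
v[mid]=-4<2: swap v[2],v[2]; lo=3,mid=3 → -3 -5 -4 2 3 -2 0 4 6 7 8
v[mid]=2=2: mid=4
v[mid]=3>2: swap v[4],v[8]; hi=7 → -3 -5 -4 2 6 -2 0 4 3 7 8
v[mid]=6>2: swap v[4],v[7]; hi=6 → -3 -5 -4 2 4 -2 0 6 3 7 8
v[mid]=4>2: swap v[4],v[6]; hi=5 → -3 -5 -4 2 0 -2 4 6 3 7 8
v[mid]=0<2: swap v[3],v[4]; lo=4,mid=5 → -3 -5 -4 0 2 -2 4 6 3 7 8
v[mid]=-2<2: swap v[4],v[5]; lo=5,mid=6 → -3 -5 -4 0 -2 2 4 6 3 7 8
end: lo=5, hi=5; v = -3 -5 -4 0 -2 2 4 6 3 7 8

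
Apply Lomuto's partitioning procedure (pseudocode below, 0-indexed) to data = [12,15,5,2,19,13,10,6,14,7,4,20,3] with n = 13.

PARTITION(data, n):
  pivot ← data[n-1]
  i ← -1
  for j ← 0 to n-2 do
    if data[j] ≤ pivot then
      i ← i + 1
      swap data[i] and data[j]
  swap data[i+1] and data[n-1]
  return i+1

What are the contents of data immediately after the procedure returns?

[2,3,5,12,19,13,10,6,14,7,4,20,15]

pivot = data[12] = 3; i = -1
j=0: data[0]=12 > 3 → no swap
j=1: data[1]=15 > 3 → no swap
j=2: data[2]=5 > 3 → no swap
j=3: data[3]=2 ≤ 3 → i=0, swap data[0],data[3] → [2,15,5,12,19,13,10,6,14,7,4,20,3]
j=4: data[4]=19 > 3 → no swap
j=5: data[5]=13 > 3 → no swap
j=6: data[6]=10 > 3 → no swap
j=7: data[7]=6 > 3 → no swap
j=8: data[8]=14 > 3 → no swap
j=9: data[9]=7 > 3 → no swap
j=10: data[10]=4 > 3 → no swap
j=11: data[11]=20 > 3 → no swap
final swap data[1],data[12] → [2,3,5,12,19,13,10,6,14,7,4,20,15]; return 1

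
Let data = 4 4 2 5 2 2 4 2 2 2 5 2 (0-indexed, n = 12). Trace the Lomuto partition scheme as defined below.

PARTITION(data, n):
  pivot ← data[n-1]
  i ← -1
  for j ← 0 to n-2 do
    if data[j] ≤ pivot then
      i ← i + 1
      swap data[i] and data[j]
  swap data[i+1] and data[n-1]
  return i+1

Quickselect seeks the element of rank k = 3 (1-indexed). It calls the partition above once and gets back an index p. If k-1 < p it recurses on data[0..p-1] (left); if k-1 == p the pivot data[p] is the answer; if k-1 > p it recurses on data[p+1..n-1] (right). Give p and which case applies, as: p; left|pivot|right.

pivot=2, i=-1
j=0: 4>2, skip
j=1: 4>2, skip
j=2: 2≤2, i=0, swap(0,2) ⇒ 2 4 4 5 2 2 4 2 2 2 5 2
j=3: 5>2, skip
j=4: 2≤2, i=1, swap(1,4) ⇒ 2 2 4 5 4 2 4 2 2 2 5 2
j=5: 2≤2, i=2, swap(2,5) ⇒ 2 2 2 5 4 4 4 2 2 2 5 2
j=6: 4>2, skip
j=7: 2≤2, i=3, swap(3,7) ⇒ 2 2 2 2 4 4 4 5 2 2 5 2
j=8: 2≤2, i=4, swap(4,8) ⇒ 2 2 2 2 2 4 4 5 4 2 5 2
j=9: 2≤2, i=5, swap(5,9) ⇒ 2 2 2 2 2 2 4 5 4 4 5 2
j=10: 5>2, skip
swap(6,11) ⇒ 2 2 2 2 2 2 2 5 4 4 5 4; return 6
p = 6; k-1 = 2 < 6 ⇒ left

6; left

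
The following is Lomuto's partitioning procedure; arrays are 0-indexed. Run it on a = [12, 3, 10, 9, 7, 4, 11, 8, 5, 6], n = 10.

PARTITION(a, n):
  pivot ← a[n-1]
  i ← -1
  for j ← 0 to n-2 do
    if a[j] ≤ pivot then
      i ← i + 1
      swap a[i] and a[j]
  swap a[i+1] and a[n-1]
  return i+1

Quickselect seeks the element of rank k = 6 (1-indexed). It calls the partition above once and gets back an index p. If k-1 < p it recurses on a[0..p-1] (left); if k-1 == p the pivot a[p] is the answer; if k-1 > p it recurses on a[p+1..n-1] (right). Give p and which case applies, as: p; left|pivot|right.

pivot=6, i=-1
j=0: 12>6, skip
j=1: 3≤6, i=0, swap(0,1) ⇒ [3, 12, 10, 9, 7, 4, 11, 8, 5, 6]
j=2: 10>6, skip
j=3: 9>6, skip
j=4: 7>6, skip
j=5: 4≤6, i=1, swap(1,5) ⇒ [3, 4, 10, 9, 7, 12, 11, 8, 5, 6]
j=6: 11>6, skip
j=7: 8>6, skip
j=8: 5≤6, i=2, swap(2,8) ⇒ [3, 4, 5, 9, 7, 12, 11, 8, 10, 6]
swap(3,9) ⇒ [3, 4, 5, 6, 7, 12, 11, 8, 10, 9]; return 3
p = 3; k-1 = 5 > 3 ⇒ right

3; right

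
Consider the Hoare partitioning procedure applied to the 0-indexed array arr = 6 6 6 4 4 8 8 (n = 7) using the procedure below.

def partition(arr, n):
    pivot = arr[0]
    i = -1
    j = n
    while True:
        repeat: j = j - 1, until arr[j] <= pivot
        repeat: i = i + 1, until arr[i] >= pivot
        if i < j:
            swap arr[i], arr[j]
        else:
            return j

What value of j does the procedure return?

2

pivot=6
j stops at 4 (4), i stops at 0 (6); swap ⇒ 4 6 6 4 6 8 8
j stops at 3 (4), i stops at 1 (6); swap ⇒ 4 4 6 6 6 8 8
j stops at 2, i stops at 2; i≥j ⇒ return 2. arr=4 4 6 6 6 8 8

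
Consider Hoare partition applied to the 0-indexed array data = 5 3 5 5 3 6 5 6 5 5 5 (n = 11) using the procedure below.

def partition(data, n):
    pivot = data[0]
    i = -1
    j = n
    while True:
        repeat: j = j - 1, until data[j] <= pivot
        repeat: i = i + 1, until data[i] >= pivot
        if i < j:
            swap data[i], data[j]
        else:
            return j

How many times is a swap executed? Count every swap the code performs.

pivot=5
j stops at 10 (5), i stops at 0 (5); swap ⇒ 5 3 5 5 3 6 5 6 5 5 5
j stops at 9 (5), i stops at 2 (5); swap ⇒ 5 3 5 5 3 6 5 6 5 5 5
j stops at 8 (5), i stops at 3 (5); swap ⇒ 5 3 5 5 3 6 5 6 5 5 5
j stops at 6 (5), i stops at 5 (6); swap ⇒ 5 3 5 5 3 5 6 6 5 5 5
j stops at 5, i stops at 6; i≥j ⇒ return 5. data=5 3 5 5 3 5 6 6 5 5 5

4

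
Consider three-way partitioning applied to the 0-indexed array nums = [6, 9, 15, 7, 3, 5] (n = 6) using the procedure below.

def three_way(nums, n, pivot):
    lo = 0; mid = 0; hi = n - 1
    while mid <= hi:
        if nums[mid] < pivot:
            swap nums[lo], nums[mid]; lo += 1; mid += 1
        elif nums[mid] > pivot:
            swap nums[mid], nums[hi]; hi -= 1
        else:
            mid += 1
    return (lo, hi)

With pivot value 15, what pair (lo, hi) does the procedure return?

pivot = 15; lo=0, mid=0, hi=5
nums[mid]=6<15: swap nums[0],nums[0]; lo=1,mid=1 → [6, 9, 15, 7, 3, 5]
nums[mid]=9<15: swap nums[1],nums[1]; lo=2,mid=2 → [6, 9, 15, 7, 3, 5]
nums[mid]=15=15: mid=3
nums[mid]=7<15: swap nums[2],nums[3]; lo=3,mid=4 → [6, 9, 7, 15, 3, 5]
nums[mid]=3<15: swap nums[3],nums[4]; lo=4,mid=5 → [6, 9, 7, 3, 15, 5]
nums[mid]=5<15: swap nums[4],nums[5]; lo=5,mid=6 → [6, 9, 7, 3, 5, 15]
end: lo=5, hi=5; nums = [6, 9, 7, 3, 5, 15]

(5, 5)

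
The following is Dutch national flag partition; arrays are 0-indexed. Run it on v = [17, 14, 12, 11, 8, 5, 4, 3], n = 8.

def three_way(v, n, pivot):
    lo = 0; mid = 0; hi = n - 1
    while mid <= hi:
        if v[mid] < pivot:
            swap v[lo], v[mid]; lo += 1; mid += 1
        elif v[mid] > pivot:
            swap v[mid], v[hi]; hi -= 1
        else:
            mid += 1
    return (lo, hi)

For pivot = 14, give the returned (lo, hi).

pivot = 14; lo=0, mid=0, hi=7
v[mid]=17>14: swap v[0],v[7]; hi=6 → [3, 14, 12, 11, 8, 5, 4, 17]
v[mid]=3<14: swap v[0],v[0]; lo=1,mid=1 → [3, 14, 12, 11, 8, 5, 4, 17]
v[mid]=14=14: mid=2
v[mid]=12<14: swap v[1],v[2]; lo=2,mid=3 → [3, 12, 14, 11, 8, 5, 4, 17]
v[mid]=11<14: swap v[2],v[3]; lo=3,mid=4 → [3, 12, 11, 14, 8, 5, 4, 17]
v[mid]=8<14: swap v[3],v[4]; lo=4,mid=5 → [3, 12, 11, 8, 14, 5, 4, 17]
v[mid]=5<14: swap v[4],v[5]; lo=5,mid=6 → [3, 12, 11, 8, 5, 14, 4, 17]
v[mid]=4<14: swap v[5],v[6]; lo=6,mid=7 → [3, 12, 11, 8, 5, 4, 14, 17]
end: lo=6, hi=6; v = [3, 12, 11, 8, 5, 4, 14, 17]

(6, 6)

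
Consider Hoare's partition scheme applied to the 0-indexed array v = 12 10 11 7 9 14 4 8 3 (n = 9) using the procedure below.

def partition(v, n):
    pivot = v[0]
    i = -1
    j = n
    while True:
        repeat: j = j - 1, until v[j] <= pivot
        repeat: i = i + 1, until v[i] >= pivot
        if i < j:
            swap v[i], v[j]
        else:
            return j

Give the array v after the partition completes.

pivot = v[0] = 12; i = -1, j = 9
j→8 (v[8]=3≤12), i→0 (v[0]=12≥12); i<j, swap → 3 10 11 7 9 14 4 8 12
j→7 (v[7]=8≤12), i→5 (v[5]=14≥12); i<j, swap → 3 10 11 7 9 8 4 14 12
j→6, i→7; i≥j, return j=6. v = 3 10 11 7 9 8 4 14 12

3 10 11 7 9 8 4 14 12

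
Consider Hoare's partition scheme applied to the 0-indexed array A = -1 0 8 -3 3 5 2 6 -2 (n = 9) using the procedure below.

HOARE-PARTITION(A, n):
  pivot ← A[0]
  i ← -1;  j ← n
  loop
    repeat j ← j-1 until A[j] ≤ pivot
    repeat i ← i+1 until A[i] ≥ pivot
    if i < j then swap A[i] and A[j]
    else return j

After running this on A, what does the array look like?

pivot = A[0] = -1; i = -1, j = 9
j→8 (A[8]=-2≤-1), i→0 (A[0]=-1≥-1); i<j, swap → -2 0 8 -3 3 5 2 6 -1
j→3 (A[3]=-3≤-1), i→1 (A[1]=0≥-1); i<j, swap → -2 -3 8 0 3 5 2 6 -1
j→1, i→2; i≥j, return j=1. A = -2 -3 8 0 3 5 2 6 -1

-2 -3 8 0 3 5 2 6 -1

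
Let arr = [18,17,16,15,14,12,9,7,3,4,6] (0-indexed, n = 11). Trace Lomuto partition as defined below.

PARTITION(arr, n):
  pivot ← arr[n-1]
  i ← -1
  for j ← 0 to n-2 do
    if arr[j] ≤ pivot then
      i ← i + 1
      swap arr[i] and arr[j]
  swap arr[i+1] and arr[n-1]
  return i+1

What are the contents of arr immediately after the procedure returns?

[3,4,6,15,14,12,9,7,18,17,16]

pivot = arr[10] = 6; i = -1
j=0: arr[0]=18 > 6 → no swap
j=1: arr[1]=17 > 6 → no swap
j=2: arr[2]=16 > 6 → no swap
j=3: arr[3]=15 > 6 → no swap
j=4: arr[4]=14 > 6 → no swap
j=5: arr[5]=12 > 6 → no swap
j=6: arr[6]=9 > 6 → no swap
j=7: arr[7]=7 > 6 → no swap
j=8: arr[8]=3 ≤ 6 → i=0, swap arr[0],arr[8] → [3,17,16,15,14,12,9,7,18,4,6]
j=9: arr[9]=4 ≤ 6 → i=1, swap arr[1],arr[9] → [3,4,16,15,14,12,9,7,18,17,6]
final swap arr[2],arr[10] → [3,4,6,15,14,12,9,7,18,17,16]; return 2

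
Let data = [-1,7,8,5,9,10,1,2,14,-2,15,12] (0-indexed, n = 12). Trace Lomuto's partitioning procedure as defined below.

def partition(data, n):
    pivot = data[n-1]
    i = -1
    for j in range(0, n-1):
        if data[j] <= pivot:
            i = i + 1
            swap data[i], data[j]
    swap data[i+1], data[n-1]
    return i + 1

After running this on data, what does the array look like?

[-1,7,8,5,9,10,1,2,-2,12,15,14]

pivot=12, i=-1
j=0: -1≤12, i=0, swap(0,0) ⇒ [-1,7,8,5,9,10,1,2,14,-2,15,12]
j=1: 7≤12, i=1, swap(1,1) ⇒ [-1,7,8,5,9,10,1,2,14,-2,15,12]
j=2: 8≤12, i=2, swap(2,2) ⇒ [-1,7,8,5,9,10,1,2,14,-2,15,12]
j=3: 5≤12, i=3, swap(3,3) ⇒ [-1,7,8,5,9,10,1,2,14,-2,15,12]
j=4: 9≤12, i=4, swap(4,4) ⇒ [-1,7,8,5,9,10,1,2,14,-2,15,12]
j=5: 10≤12, i=5, swap(5,5) ⇒ [-1,7,8,5,9,10,1,2,14,-2,15,12]
j=6: 1≤12, i=6, swap(6,6) ⇒ [-1,7,8,5,9,10,1,2,14,-2,15,12]
j=7: 2≤12, i=7, swap(7,7) ⇒ [-1,7,8,5,9,10,1,2,14,-2,15,12]
j=8: 14>12, skip
j=9: -2≤12, i=8, swap(8,9) ⇒ [-1,7,8,5,9,10,1,2,-2,14,15,12]
j=10: 15>12, skip
swap(9,11) ⇒ [-1,7,8,5,9,10,1,2,-2,12,15,14]; return 9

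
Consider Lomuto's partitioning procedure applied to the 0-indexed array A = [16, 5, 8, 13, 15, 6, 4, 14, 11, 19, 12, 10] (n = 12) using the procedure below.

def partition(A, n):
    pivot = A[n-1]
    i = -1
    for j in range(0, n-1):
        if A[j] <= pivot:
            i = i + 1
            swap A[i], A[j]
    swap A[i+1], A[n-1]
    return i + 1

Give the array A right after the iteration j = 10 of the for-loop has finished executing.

pivot = A[11] = 10; i = -1
j=0: A[0]=16 > 10 → no swap
j=1: A[1]=5 ≤ 10 → i=0, swap A[0],A[1] → [5, 16, 8, 13, 15, 6, 4, 14, 11, 19, 12, 10]
j=2: A[2]=8 ≤ 10 → i=1, swap A[1],A[2] → [5, 8, 16, 13, 15, 6, 4, 14, 11, 19, 12, 10]
j=3: A[3]=13 > 10 → no swap
j=4: A[4]=15 > 10 → no swap
j=5: A[5]=6 ≤ 10 → i=2, swap A[2],A[5] → [5, 8, 6, 13, 15, 16, 4, 14, 11, 19, 12, 10]
j=6: A[6]=4 ≤ 10 → i=3, swap A[3],A[6] → [5, 8, 6, 4, 15, 16, 13, 14, 11, 19, 12, 10]
j=7: A[7]=14 > 10 → no swap
j=8: A[8]=11 > 10 → no swap
j=9: A[9]=19 > 10 → no swap
j=10: A[10]=12 > 10 → no swap
(after j=10) A = [5, 8, 6, 4, 15, 16, 13, 14, 11, 19, 12, 10]

[5, 8, 6, 4, 15, 16, 13, 14, 11, 19, 12, 10]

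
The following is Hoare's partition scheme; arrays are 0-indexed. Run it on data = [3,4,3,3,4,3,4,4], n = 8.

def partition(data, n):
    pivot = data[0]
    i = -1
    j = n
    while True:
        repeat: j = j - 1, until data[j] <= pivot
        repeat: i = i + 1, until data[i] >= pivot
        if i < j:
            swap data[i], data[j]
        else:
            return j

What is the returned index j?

2

pivot=3
j stops at 5 (3), i stops at 0 (3); swap ⇒ [3,4,3,3,4,3,4,4]
j stops at 3 (3), i stops at 1 (4); swap ⇒ [3,3,3,4,4,3,4,4]
j stops at 2, i stops at 2; i≥j ⇒ return 2. data=[3,3,3,4,4,3,4,4]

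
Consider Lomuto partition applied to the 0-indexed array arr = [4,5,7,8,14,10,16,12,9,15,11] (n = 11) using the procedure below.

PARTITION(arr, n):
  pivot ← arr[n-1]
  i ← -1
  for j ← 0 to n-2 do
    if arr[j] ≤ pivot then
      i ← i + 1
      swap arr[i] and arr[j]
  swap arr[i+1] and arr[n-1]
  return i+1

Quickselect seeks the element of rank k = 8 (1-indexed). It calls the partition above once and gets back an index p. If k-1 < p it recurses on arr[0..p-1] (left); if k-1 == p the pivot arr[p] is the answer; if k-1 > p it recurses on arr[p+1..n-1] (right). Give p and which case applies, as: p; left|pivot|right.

pivot=11, i=-1
j=0: 4≤11, i=0, swap(0,0) ⇒ [4,5,7,8,14,10,16,12,9,15,11]
j=1: 5≤11, i=1, swap(1,1) ⇒ [4,5,7,8,14,10,16,12,9,15,11]
j=2: 7≤11, i=2, swap(2,2) ⇒ [4,5,7,8,14,10,16,12,9,15,11]
j=3: 8≤11, i=3, swap(3,3) ⇒ [4,5,7,8,14,10,16,12,9,15,11]
j=4: 14>11, skip
j=5: 10≤11, i=4, swap(4,5) ⇒ [4,5,7,8,10,14,16,12,9,15,11]
j=6: 16>11, skip
j=7: 12>11, skip
j=8: 9≤11, i=5, swap(5,8) ⇒ [4,5,7,8,10,9,16,12,14,15,11]
j=9: 15>11, skip
swap(6,10) ⇒ [4,5,7,8,10,9,11,12,14,15,16]; return 6
p = 6; k-1 = 7 > 6 ⇒ right

6; right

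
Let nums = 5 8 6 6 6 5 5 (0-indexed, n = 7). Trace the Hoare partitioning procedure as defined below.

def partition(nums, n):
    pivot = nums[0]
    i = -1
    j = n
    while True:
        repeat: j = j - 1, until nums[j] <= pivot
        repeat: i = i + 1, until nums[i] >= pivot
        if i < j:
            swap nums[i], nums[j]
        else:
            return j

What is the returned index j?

1

pivot = nums[0] = 5; i = -1, j = 7
j→6 (nums[6]=5≤5), i→0 (nums[0]=5≥5); i<j, swap → 5 8 6 6 6 5 5
j→5 (nums[5]=5≤5), i→1 (nums[1]=8≥5); i<j, swap → 5 5 6 6 6 8 5
j→1, i→2; i≥j, return j=1. nums = 5 5 6 6 6 8 5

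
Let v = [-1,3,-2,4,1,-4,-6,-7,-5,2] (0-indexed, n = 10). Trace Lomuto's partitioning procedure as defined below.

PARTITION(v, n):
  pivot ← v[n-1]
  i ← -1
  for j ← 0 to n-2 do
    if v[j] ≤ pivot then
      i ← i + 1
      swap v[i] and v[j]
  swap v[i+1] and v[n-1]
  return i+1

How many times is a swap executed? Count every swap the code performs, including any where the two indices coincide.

8

pivot=2, i=-1
j=0: -1≤2, i=0, swap(0,0) ⇒ [-1,3,-2,4,1,-4,-6,-7,-5,2]
j=1: 3>2, skip
j=2: -2≤2, i=1, swap(1,2) ⇒ [-1,-2,3,4,1,-4,-6,-7,-5,2]
j=3: 4>2, skip
j=4: 1≤2, i=2, swap(2,4) ⇒ [-1,-2,1,4,3,-4,-6,-7,-5,2]
j=5: -4≤2, i=3, swap(3,5) ⇒ [-1,-2,1,-4,3,4,-6,-7,-5,2]
j=6: -6≤2, i=4, swap(4,6) ⇒ [-1,-2,1,-4,-6,4,3,-7,-5,2]
j=7: -7≤2, i=5, swap(5,7) ⇒ [-1,-2,1,-4,-6,-7,3,4,-5,2]
j=8: -5≤2, i=6, swap(6,8) ⇒ [-1,-2,1,-4,-6,-7,-5,4,3,2]
swap(7,9) ⇒ [-1,-2,1,-4,-6,-7,-5,2,3,4]; return 7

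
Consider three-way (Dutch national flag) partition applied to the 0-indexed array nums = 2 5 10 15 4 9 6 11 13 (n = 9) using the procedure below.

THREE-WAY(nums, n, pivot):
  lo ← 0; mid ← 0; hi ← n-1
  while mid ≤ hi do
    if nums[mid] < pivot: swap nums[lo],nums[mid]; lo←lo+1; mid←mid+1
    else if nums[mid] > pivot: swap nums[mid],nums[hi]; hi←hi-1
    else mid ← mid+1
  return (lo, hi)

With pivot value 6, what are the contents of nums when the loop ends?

lo=0 mid=0 hi=8
2<6: swap(0,0), lo=1 mid=1 ⇒ 2 5 10 15 4 9 6 11 13
5<6: swap(1,1), lo=2 mid=2 ⇒ 2 5 10 15 4 9 6 11 13
10>6: swap(2,8), hi=7 ⇒ 2 5 13 15 4 9 6 11 10
13>6: swap(2,7), hi=6 ⇒ 2 5 11 15 4 9 6 13 10
11>6: swap(2,6), hi=5 ⇒ 2 5 6 15 4 9 11 13 10
6=6: mid=3
15>6: swap(3,5), hi=4 ⇒ 2 5 6 9 4 15 11 13 10
9>6: swap(3,4), hi=3 ⇒ 2 5 6 4 9 15 11 13 10
4<6: swap(2,3), lo=3 mid=4 ⇒ 2 5 4 6 9 15 11 13 10
done. lo=3 hi=3; nums=2 5 4 6 9 15 11 13 10

2 5 4 6 9 15 11 13 10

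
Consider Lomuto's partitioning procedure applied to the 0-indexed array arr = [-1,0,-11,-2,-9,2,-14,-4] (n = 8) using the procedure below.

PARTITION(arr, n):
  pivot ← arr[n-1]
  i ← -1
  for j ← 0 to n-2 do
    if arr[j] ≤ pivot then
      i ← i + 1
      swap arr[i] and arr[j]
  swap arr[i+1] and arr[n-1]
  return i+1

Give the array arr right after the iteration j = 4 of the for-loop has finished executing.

pivot = arr[7] = -4; i = -1
j=0: arr[0]=-1 > -4 → no swap
j=1: arr[1]=0 > -4 → no swap
j=2: arr[2]=-11 ≤ -4 → i=0, swap arr[0],arr[2] → [-11,0,-1,-2,-9,2,-14,-4]
j=3: arr[3]=-2 > -4 → no swap
j=4: arr[4]=-9 ≤ -4 → i=1, swap arr[1],arr[4] → [-11,-9,-1,-2,0,2,-14,-4]
(after j=4) arr = [-11,-9,-1,-2,0,2,-14,-4]

[-11,-9,-1,-2,0,2,-14,-4]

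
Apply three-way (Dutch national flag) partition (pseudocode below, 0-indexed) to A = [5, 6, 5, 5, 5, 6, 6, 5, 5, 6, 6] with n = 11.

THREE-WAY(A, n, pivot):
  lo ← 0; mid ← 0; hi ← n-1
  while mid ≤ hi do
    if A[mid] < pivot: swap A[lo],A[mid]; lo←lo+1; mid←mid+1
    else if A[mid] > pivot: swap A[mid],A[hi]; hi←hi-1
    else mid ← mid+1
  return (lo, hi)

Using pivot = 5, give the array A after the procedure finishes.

lo=0 mid=0 hi=10
5=5: mid=1
6>5: swap(1,10), hi=9 ⇒ [5, 6, 5, 5, 5, 6, 6, 5, 5, 6, 6]
6>5: swap(1,9), hi=8 ⇒ [5, 6, 5, 5, 5, 6, 6, 5, 5, 6, 6]
6>5: swap(1,8), hi=7 ⇒ [5, 5, 5, 5, 5, 6, 6, 5, 6, 6, 6]
5=5: mid=2
5=5: mid=3
5=5: mid=4
5=5: mid=5
6>5: swap(5,7), hi=6 ⇒ [5, 5, 5, 5, 5, 5, 6, 6, 6, 6, 6]
5=5: mid=6
6>5: swap(6,6), hi=5 ⇒ [5, 5, 5, 5, 5, 5, 6, 6, 6, 6, 6]
done. lo=0 hi=5; A=[5, 5, 5, 5, 5, 5, 6, 6, 6, 6, 6]

[5, 5, 5, 5, 5, 5, 6, 6, 6, 6, 6]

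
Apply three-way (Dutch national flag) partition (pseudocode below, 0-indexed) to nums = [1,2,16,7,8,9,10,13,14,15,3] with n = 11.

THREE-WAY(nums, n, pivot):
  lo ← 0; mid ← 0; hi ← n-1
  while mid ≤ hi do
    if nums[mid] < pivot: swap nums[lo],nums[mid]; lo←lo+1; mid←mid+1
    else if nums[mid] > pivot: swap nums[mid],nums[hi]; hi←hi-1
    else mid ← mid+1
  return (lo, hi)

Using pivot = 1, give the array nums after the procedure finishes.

lo=0 mid=0 hi=10
1=1: mid=1
2>1: swap(1,10), hi=9 ⇒ [1,3,16,7,8,9,10,13,14,15,2]
3>1: swap(1,9), hi=8 ⇒ [1,15,16,7,8,9,10,13,14,3,2]
15>1: swap(1,8), hi=7 ⇒ [1,14,16,7,8,9,10,13,15,3,2]
14>1: swap(1,7), hi=6 ⇒ [1,13,16,7,8,9,10,14,15,3,2]
13>1: swap(1,6), hi=5 ⇒ [1,10,16,7,8,9,13,14,15,3,2]
10>1: swap(1,5), hi=4 ⇒ [1,9,16,7,8,10,13,14,15,3,2]
9>1: swap(1,4), hi=3 ⇒ [1,8,16,7,9,10,13,14,15,3,2]
8>1: swap(1,3), hi=2 ⇒ [1,7,16,8,9,10,13,14,15,3,2]
7>1: swap(1,2), hi=1 ⇒ [1,16,7,8,9,10,13,14,15,3,2]
16>1: swap(1,1), hi=0 ⇒ [1,16,7,8,9,10,13,14,15,3,2]
done. lo=0 hi=0; nums=[1,16,7,8,9,10,13,14,15,3,2]

[1,16,7,8,9,10,13,14,15,3,2]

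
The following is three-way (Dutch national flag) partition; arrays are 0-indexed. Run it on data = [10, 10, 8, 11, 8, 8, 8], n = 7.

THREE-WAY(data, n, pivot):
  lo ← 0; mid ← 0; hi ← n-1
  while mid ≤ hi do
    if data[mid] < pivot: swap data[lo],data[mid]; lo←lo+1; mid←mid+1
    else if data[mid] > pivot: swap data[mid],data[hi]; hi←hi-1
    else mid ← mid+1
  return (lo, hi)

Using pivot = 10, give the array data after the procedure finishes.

[8, 8, 8, 8, 10, 10, 11]

lo=0 mid=0 hi=6
10=10: mid=1
10=10: mid=2
8<10: swap(0,2), lo=1 mid=3 ⇒ [8, 10, 10, 11, 8, 8, 8]
11>10: swap(3,6), hi=5 ⇒ [8, 10, 10, 8, 8, 8, 11]
8<10: swap(1,3), lo=2 mid=4 ⇒ [8, 8, 10, 10, 8, 8, 11]
8<10: swap(2,4), lo=3 mid=5 ⇒ [8, 8, 8, 10, 10, 8, 11]
8<10: swap(3,5), lo=4 mid=6 ⇒ [8, 8, 8, 8, 10, 10, 11]
done. lo=4 hi=5; data=[8, 8, 8, 8, 10, 10, 11]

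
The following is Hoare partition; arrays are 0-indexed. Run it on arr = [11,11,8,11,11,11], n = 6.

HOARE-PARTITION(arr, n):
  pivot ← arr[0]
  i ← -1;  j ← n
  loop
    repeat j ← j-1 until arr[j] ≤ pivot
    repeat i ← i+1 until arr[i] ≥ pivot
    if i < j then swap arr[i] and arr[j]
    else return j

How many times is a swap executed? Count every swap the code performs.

2

pivot=11
j stops at 5 (11), i stops at 0 (11); swap ⇒ [11,11,8,11,11,11]
j stops at 4 (11), i stops at 1 (11); swap ⇒ [11,11,8,11,11,11]
j stops at 3, i stops at 3; i≥j ⇒ return 3. arr=[11,11,8,11,11,11]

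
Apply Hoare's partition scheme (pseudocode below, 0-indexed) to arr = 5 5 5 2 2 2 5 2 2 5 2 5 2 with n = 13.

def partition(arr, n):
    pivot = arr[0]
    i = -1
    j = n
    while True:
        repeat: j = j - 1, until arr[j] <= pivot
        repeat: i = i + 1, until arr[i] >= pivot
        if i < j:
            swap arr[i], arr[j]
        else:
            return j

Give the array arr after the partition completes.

2 5 2 2 2 2 5 2 2 5 5 5 5

pivot = arr[0] = 5; i = -1, j = 13
j→12 (arr[12]=2≤5), i→0 (arr[0]=5≥5); i<j, swap → 2 5 5 2 2 2 5 2 2 5 2 5 5
j→11 (arr[11]=5≤5), i→1 (arr[1]=5≥5); i<j, swap → 2 5 5 2 2 2 5 2 2 5 2 5 5
j→10 (arr[10]=2≤5), i→2 (arr[2]=5≥5); i<j, swap → 2 5 2 2 2 2 5 2 2 5 5 5 5
j→9 (arr[9]=5≤5), i→6 (arr[6]=5≥5); i<j, swap → 2 5 2 2 2 2 5 2 2 5 5 5 5
j→8, i→9; i≥j, return j=8. arr = 2 5 2 2 2 2 5 2 2 5 5 5 5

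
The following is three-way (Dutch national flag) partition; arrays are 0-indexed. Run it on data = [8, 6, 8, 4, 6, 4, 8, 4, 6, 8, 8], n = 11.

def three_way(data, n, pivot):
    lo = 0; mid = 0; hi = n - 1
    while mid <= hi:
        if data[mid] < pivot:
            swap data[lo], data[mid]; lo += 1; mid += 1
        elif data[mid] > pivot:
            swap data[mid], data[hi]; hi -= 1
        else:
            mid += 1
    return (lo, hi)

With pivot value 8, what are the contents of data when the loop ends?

[6, 4, 6, 4, 4, 6, 8, 8, 8, 8, 8]

lo=0 mid=0 hi=10
8=8: mid=1
6<8: swap(0,1), lo=1 mid=2 ⇒ [6, 8, 8, 4, 6, 4, 8, 4, 6, 8, 8]
8=8: mid=3
4<8: swap(1,3), lo=2 mid=4 ⇒ [6, 4, 8, 8, 6, 4, 8, 4, 6, 8, 8]
6<8: swap(2,4), lo=3 mid=5 ⇒ [6, 4, 6, 8, 8, 4, 8, 4, 6, 8, 8]
4<8: swap(3,5), lo=4 mid=6 ⇒ [6, 4, 6, 4, 8, 8, 8, 4, 6, 8, 8]
8=8: mid=7
4<8: swap(4,7), lo=5 mid=8 ⇒ [6, 4, 6, 4, 4, 8, 8, 8, 6, 8, 8]
6<8: swap(5,8), lo=6 mid=9 ⇒ [6, 4, 6, 4, 4, 6, 8, 8, 8, 8, 8]
8=8: mid=10
8=8: mid=11
done. lo=6 hi=10; data=[6, 4, 6, 4, 4, 6, 8, 8, 8, 8, 8]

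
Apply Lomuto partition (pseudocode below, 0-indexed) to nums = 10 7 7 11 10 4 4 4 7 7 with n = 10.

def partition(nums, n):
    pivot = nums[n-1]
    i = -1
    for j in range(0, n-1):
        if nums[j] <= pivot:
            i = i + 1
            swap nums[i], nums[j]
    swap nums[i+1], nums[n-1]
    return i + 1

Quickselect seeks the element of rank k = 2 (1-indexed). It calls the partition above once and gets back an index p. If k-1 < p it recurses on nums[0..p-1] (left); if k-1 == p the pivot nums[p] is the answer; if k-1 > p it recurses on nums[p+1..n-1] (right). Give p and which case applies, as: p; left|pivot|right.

6; left

pivot = nums[9] = 7; i = -1
j=0: nums[0]=10 > 7 → no swap
j=1: nums[1]=7 ≤ 7 → i=0, swap nums[0],nums[1] → 7 10 7 11 10 4 4 4 7 7
j=2: nums[2]=7 ≤ 7 → i=1, swap nums[1],nums[2] → 7 7 10 11 10 4 4 4 7 7
j=3: nums[3]=11 > 7 → no swap
j=4: nums[4]=10 > 7 → no swap
j=5: nums[5]=4 ≤ 7 → i=2, swap nums[2],nums[5] → 7 7 4 11 10 10 4 4 7 7
j=6: nums[6]=4 ≤ 7 → i=3, swap nums[3],nums[6] → 7 7 4 4 10 10 11 4 7 7
j=7: nums[7]=4 ≤ 7 → i=4, swap nums[4],nums[7] → 7 7 4 4 4 10 11 10 7 7
j=8: nums[8]=7 ≤ 7 → i=5, swap nums[5],nums[8] → 7 7 4 4 4 7 11 10 10 7
final swap nums[6],nums[9] → 7 7 4 4 4 7 7 10 10 11; return 6
p = 6; k-1 = 1 < 6 ⇒ left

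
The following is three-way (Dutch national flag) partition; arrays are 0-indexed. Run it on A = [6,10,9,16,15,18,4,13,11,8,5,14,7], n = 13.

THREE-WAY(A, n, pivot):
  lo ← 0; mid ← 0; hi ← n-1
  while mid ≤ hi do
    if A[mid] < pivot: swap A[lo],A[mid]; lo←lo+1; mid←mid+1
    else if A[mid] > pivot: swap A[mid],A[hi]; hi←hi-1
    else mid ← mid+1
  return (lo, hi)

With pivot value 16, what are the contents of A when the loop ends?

[6,10,9,15,7,4,13,11,8,5,14,16,18]

pivot = 16; lo=0, mid=0, hi=12
A[mid]=6<16: swap A[0],A[0]; lo=1,mid=1 → [6,10,9,16,15,18,4,13,11,8,5,14,7]
A[mid]=10<16: swap A[1],A[1]; lo=2,mid=2 → [6,10,9,16,15,18,4,13,11,8,5,14,7]
A[mid]=9<16: swap A[2],A[2]; lo=3,mid=3 → [6,10,9,16,15,18,4,13,11,8,5,14,7]
A[mid]=16=16: mid=4
A[mid]=15<16: swap A[3],A[4]; lo=4,mid=5 → [6,10,9,15,16,18,4,13,11,8,5,14,7]
A[mid]=18>16: swap A[5],A[12]; hi=11 → [6,10,9,15,16,7,4,13,11,8,5,14,18]
A[mid]=7<16: swap A[4],A[5]; lo=5,mid=6 → [6,10,9,15,7,16,4,13,11,8,5,14,18]
A[mid]=4<16: swap A[5],A[6]; lo=6,mid=7 → [6,10,9,15,7,4,16,13,11,8,5,14,18]
A[mid]=13<16: swap A[6],A[7]; lo=7,mid=8 → [6,10,9,15,7,4,13,16,11,8,5,14,18]
A[mid]=11<16: swap A[7],A[8]; lo=8,mid=9 → [6,10,9,15,7,4,13,11,16,8,5,14,18]
A[mid]=8<16: swap A[8],A[9]; lo=9,mid=10 → [6,10,9,15,7,4,13,11,8,16,5,14,18]
A[mid]=5<16: swap A[9],A[10]; lo=10,mid=11 → [6,10,9,15,7,4,13,11,8,5,16,14,18]
A[mid]=14<16: swap A[10],A[11]; lo=11,mid=12 → [6,10,9,15,7,4,13,11,8,5,14,16,18]
end: lo=11, hi=11; A = [6,10,9,15,7,4,13,11,8,5,14,16,18]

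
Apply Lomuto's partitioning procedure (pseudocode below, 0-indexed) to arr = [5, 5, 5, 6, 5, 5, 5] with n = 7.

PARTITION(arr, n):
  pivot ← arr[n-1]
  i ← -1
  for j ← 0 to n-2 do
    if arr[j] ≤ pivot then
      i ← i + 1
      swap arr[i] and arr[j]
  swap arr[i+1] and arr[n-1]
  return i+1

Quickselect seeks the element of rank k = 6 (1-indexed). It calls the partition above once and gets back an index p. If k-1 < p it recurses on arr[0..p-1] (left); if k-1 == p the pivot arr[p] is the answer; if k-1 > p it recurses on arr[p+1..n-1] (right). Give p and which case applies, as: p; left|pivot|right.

pivot=5, i=-1
j=0: 5≤5, i=0, swap(0,0) ⇒ [5, 5, 5, 6, 5, 5, 5]
j=1: 5≤5, i=1, swap(1,1) ⇒ [5, 5, 5, 6, 5, 5, 5]
j=2: 5≤5, i=2, swap(2,2) ⇒ [5, 5, 5, 6, 5, 5, 5]
j=3: 6>5, skip
j=4: 5≤5, i=3, swap(3,4) ⇒ [5, 5, 5, 5, 6, 5, 5]
j=5: 5≤5, i=4, swap(4,5) ⇒ [5, 5, 5, 5, 5, 6, 5]
swap(5,6) ⇒ [5, 5, 5, 5, 5, 5, 6]; return 5
p = 5; k-1 = 5 == 5 ⇒ pivot

5; pivot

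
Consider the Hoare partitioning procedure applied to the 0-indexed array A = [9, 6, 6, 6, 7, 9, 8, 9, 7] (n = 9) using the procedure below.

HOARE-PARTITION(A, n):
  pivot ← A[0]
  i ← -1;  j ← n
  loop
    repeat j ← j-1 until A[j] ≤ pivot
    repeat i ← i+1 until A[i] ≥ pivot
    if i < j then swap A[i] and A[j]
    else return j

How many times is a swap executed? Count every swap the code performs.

2

pivot=9
j stops at 8 (7), i stops at 0 (9); swap ⇒ [7, 6, 6, 6, 7, 9, 8, 9, 9]
j stops at 7 (9), i stops at 5 (9); swap ⇒ [7, 6, 6, 6, 7, 9, 8, 9, 9]
j stops at 6, i stops at 7; i≥j ⇒ return 6. A=[7, 6, 6, 6, 7, 9, 8, 9, 9]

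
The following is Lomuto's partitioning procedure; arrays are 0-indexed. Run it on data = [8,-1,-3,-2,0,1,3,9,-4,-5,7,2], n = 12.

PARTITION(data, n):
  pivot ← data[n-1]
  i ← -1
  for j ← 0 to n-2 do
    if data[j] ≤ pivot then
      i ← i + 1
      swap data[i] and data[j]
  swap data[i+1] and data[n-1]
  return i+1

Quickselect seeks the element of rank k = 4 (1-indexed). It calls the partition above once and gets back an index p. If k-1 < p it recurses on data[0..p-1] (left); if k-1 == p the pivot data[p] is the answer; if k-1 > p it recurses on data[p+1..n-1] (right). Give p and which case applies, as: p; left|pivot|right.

pivot=2, i=-1
j=0: 8>2, skip
j=1: -1≤2, i=0, swap(0,1) ⇒ [-1,8,-3,-2,0,1,3,9,-4,-5,7,2]
j=2: -3≤2, i=1, swap(1,2) ⇒ [-1,-3,8,-2,0,1,3,9,-4,-5,7,2]
j=3: -2≤2, i=2, swap(2,3) ⇒ [-1,-3,-2,8,0,1,3,9,-4,-5,7,2]
j=4: 0≤2, i=3, swap(3,4) ⇒ [-1,-3,-2,0,8,1,3,9,-4,-5,7,2]
j=5: 1≤2, i=4, swap(4,5) ⇒ [-1,-3,-2,0,1,8,3,9,-4,-5,7,2]
j=6: 3>2, skip
j=7: 9>2, skip
j=8: -4≤2, i=5, swap(5,8) ⇒ [-1,-3,-2,0,1,-4,3,9,8,-5,7,2]
j=9: -5≤2, i=6, swap(6,9) ⇒ [-1,-3,-2,0,1,-4,-5,9,8,3,7,2]
j=10: 7>2, skip
swap(7,11) ⇒ [-1,-3,-2,0,1,-4,-5,2,8,3,7,9]; return 7
p = 7; k-1 = 3 < 7 ⇒ left

7; left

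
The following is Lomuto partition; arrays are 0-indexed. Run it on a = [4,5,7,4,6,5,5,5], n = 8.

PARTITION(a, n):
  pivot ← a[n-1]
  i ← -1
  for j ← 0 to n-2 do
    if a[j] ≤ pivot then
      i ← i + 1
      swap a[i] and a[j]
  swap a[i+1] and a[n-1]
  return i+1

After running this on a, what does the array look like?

[4,5,4,5,5,5,6,7]

pivot=5, i=-1
j=0: 4≤5, i=0, swap(0,0) ⇒ [4,5,7,4,6,5,5,5]
j=1: 5≤5, i=1, swap(1,1) ⇒ [4,5,7,4,6,5,5,5]
j=2: 7>5, skip
j=3: 4≤5, i=2, swap(2,3) ⇒ [4,5,4,7,6,5,5,5]
j=4: 6>5, skip
j=5: 5≤5, i=3, swap(3,5) ⇒ [4,5,4,5,6,7,5,5]
j=6: 5≤5, i=4, swap(4,6) ⇒ [4,5,4,5,5,7,6,5]
swap(5,7) ⇒ [4,5,4,5,5,5,6,7]; return 5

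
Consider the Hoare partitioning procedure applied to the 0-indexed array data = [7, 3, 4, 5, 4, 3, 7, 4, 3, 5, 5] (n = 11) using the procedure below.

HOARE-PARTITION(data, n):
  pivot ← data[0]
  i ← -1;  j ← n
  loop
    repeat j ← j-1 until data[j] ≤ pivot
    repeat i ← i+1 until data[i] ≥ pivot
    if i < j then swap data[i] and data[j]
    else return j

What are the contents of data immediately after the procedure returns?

pivot=7
j stops at 10 (5), i stops at 0 (7); swap ⇒ [5, 3, 4, 5, 4, 3, 7, 4, 3, 5, 7]
j stops at 9 (5), i stops at 6 (7); swap ⇒ [5, 3, 4, 5, 4, 3, 5, 4, 3, 7, 7]
j stops at 8, i stops at 9; i≥j ⇒ return 8. data=[5, 3, 4, 5, 4, 3, 5, 4, 3, 7, 7]

[5, 3, 4, 5, 4, 3, 5, 4, 3, 7, 7]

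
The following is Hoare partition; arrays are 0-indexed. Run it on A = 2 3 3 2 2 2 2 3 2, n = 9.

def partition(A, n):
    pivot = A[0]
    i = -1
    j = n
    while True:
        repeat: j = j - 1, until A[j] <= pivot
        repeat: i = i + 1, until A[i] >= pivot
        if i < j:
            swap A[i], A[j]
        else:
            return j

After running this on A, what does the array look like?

pivot = A[0] = 2; i = -1, j = 9
j→8 (A[8]=2≤2), i→0 (A[0]=2≥2); i<j, swap → 2 3 3 2 2 2 2 3 2
j→6 (A[6]=2≤2), i→1 (A[1]=3≥2); i<j, swap → 2 2 3 2 2 2 3 3 2
j→5 (A[5]=2≤2), i→2 (A[2]=3≥2); i<j, swap → 2 2 2 2 2 3 3 3 2
j→4 (A[4]=2≤2), i→3 (A[3]=2≥2); i<j, swap → 2 2 2 2 2 3 3 3 2
j→3, i→4; i≥j, return j=3. A = 2 2 2 2 2 3 3 3 2

2 2 2 2 2 3 3 3 2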